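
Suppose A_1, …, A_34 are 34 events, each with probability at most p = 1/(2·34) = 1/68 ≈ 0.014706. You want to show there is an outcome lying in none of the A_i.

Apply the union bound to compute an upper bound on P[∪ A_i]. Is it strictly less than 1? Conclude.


Union bound: P[∪_{i=1}^{34} A_i] ≤ Σ_i P[A_i] ≤ 34·p = 34·(1/68) = 1/2.
Numerically: 1/2 ≈ 0.500000.
Is 1/2 < 1? YES.
Since P[∪ A_i] ≤ 1/2 < 1, the complement has P[∩ A_i^c] ≥ 1 − 1/2 = 1/2 > 0, so some outcome avoids every A_i.

34·p = 1/2 ≈ 0.500000; existence CERTIFIED by the union bound.


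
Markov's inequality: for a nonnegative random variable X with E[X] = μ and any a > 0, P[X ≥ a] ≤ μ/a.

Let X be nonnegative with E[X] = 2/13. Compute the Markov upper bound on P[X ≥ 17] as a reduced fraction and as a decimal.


μ = E[X] = 2/13, a = 17.
Markov: P[X ≥ 17] ≤ μ/a = (2/13)/17 = 2/221.
Numerically: ≈ 0.009.
(Since a = 17 > μ = 0.154, the bound 2/221 is < 1 and informative.)

P[X ≥ 17] ≤ 2/221 ≈ 0.009.


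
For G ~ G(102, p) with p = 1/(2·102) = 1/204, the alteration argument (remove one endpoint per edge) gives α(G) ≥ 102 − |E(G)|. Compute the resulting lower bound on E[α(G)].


E[|E(G)|] = C(102, 2)·p = 5151 · (1/204) = 101/4.
E[α(G)] ≥ n − E[|E(G)|] = 102 − 101/4 = 307/4.
Numerically: ≈ 76.750000.
(This is only a lower bound; the true E[α(G)] may be larger.)

E[α(G)] ≥ 307/4 ≈ 76.750000.


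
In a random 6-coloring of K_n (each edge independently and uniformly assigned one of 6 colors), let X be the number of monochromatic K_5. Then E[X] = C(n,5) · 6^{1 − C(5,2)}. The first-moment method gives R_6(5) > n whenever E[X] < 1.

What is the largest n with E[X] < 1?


We need C(n, 5) · 6^{1 − 10} < 1, i.e. C(n, 5) < 6^{10 − 1} = 10077696.
Check values of n near the boundary:
  n = 62: C(62, 5) = 6471002; 6471002 < 10077696? YES
  n = 63: C(63, 5) = 7028847; 7028847 < 10077696? YES
  n = 64: C(64, 5) = 7624512; 7624512 < 10077696? YES
  n = 65: C(65, 5) = 8259888; 8259888 < 10077696? YES
  n = 66: C(66, 5) = 8936928; 8936928 < 10077696? YES
  n = 67: C(67, 5) = 9657648; 9657648 < 10077696? YES
  n = 68: C(68, 5) = 10424128; 10424128 < 10077696? NO
  n = 69: C(69, 5) = 11238513; 11238513 < 10077696? NO
  n = 70: C(70, 5) = 12103014; 12103014 < 10077696? NO
The largest n with C(n, 5) < 10077696 is n = 67 (where E[X] = 67067/69984 ≈ 0.9583190). Hence R_6(5) > 67, i.e. R_6(5) ≥ 68.

Largest n = 67; hence R_6(5) > 67.


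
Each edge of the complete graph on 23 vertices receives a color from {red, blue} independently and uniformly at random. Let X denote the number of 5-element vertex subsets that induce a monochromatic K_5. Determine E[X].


Let X = Σ_S X_S over the C(23, 5) = 33649 subsets S of size 5, where X_S = 1 if the K_5 on S is monochromatic.
For a fixed S, the K_5 on S has C(5, 2) = 10 edges. P[all 10 edges red] = (1/2)^10, and likewise for blue, so P[monochromatic] = 2·(1/2)^10 = 2^{1 − 10} = 1/512.
Summing: E[X] = C(23, 5) · 2^{1 − 10} = 33649 · 1/512 = 33649/512.
Numerically: E[X] ≈ 65.72070.

E[X] = C(23,5)·2^(1−C(5,2)) = 33649/512 ≈ 65.72070.


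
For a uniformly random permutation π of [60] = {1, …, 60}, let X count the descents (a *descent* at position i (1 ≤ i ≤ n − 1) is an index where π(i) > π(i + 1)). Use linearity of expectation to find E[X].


Write X = Σ X_I over i = 1, …, 59, with X_I the indicator of one descent.
There are 59 indicators.
For each fixed i, the pair (π(i), π(i+1)) is a uniformly random ordered pair of distinct values from {1, …, 60}; by symmetry P[π(i) > π(i+1)] = 1/2.
By linearity: E[X] = 59 · (1/2) = (60 − 1) · (1/2) = 59/2 ≈ 29.500000.

E[X] = 59/2 = 29.500000.


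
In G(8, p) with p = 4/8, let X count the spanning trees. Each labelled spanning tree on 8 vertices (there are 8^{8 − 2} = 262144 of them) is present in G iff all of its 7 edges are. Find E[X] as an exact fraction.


K_8 has 8^{8 − 2} = 262144 labelled spanning trees.
For each such spanning tree H, let X_H = 1 if all 7 edges of H are present in G. Then P[X_H = 1] = p^{7} = (1/2)^{7} = 1/128.
Summing the indicators: E[X] = Σ_H E[X_H] = 262144 · p^{7} = 262144 · 1/128 = 2048.
Numerically: E[X] ≈ 2048.

E[X] = 262144 · (1/2)^{7} = 2048 ≈ 2048.


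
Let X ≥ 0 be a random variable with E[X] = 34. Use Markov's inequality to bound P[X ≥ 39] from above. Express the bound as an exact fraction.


μ = E[X] = 34, a = 39.
Markov: P[X ≥ 39] ≤ μ/a = (34)/39 = 34/39.
Numerically: ≈ 0.871795.
(Since a = 39 > μ = 34.000000, the bound 34/39 is < 1 and informative.)

P[X ≥ 39] ≤ 34/39 ≈ 0.871795.


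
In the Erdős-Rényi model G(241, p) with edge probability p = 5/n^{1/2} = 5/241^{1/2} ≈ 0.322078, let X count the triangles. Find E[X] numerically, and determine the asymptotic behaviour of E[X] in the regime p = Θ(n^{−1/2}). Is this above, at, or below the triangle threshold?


Number of potential triangles: C(241, 3) = 2303960.
Each occurs with probability p³ ≈ (0.322078)³ ≈ 3.34106134e-02.
By linearity: E[X] = C(241, 3)·p³ ≈ 2303960 · 3.34106134e-02 ≈ 76976.716855.
Since α = 1/2 < 1, p = c/n^{1/2} ≫ 1/n is above the triangle threshold p ~ 1/n. Asymptotically E[X] ~ (c³/6)·n^{3(1−α)} = (5³/6)·n^{1.5} → ∞; triangles are abundant w.h.p.

E[X] ≈ 76976.716855; in regime p = Θ(1/n^{1/2}) E[X] diverges (above the triangle threshold p ~ 1/n).


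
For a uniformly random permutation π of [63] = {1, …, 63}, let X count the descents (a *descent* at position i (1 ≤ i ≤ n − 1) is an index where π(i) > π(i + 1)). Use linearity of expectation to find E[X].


Write X = Σ X_I over i = 1, …, 62, with X_I the indicator of one descent.
There are 62 indicators.
For each fixed i, the pair (π(i), π(i+1)) is a uniformly random ordered pair of distinct values from {1, …, 63}; by symmetry P[π(i) > π(i+1)] = 1/2.
By linearity: E[X] = 62 · (1/2) = (63 − 1) · (1/2) = 31 ≈ 31.000000.

E[X] = 31 = 31.000000.


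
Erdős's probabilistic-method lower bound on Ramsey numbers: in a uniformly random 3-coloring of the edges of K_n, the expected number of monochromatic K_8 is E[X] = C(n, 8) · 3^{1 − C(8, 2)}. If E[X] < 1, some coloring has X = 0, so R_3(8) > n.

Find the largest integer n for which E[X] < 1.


We need C(n, 8) · 3^{1 − 28} < 1, i.e. C(n, 8) < 3^{28 − 1} = 7625597484987.
Check values of n near the boundary:
  n = 155: C(155, 8) = 6876747915675; 6876747915675 < 7625597484987? YES
  n = 156: C(156, 8) = 7248464019225; 7248464019225 < 7625597484987? YES
  n = 157: C(157, 8) = 7637643295425; 7637643295425 < 7625597484987? NO
  n = 158: C(158, 8) = 8044984271181; 8044984271181 < 7625597484987? NO
  n = 159: C(159, 8) = 8471208603429; 8471208603429 < 7625597484987? NO
The largest n with C(n, 8) < 7625597484987 is n = 156 (where E[X] = 805384891025/847288609443 ≈ 0.9505). Hence R_3(8) > 156, i.e. R_3(8) ≥ 157.

Largest n = 156; hence R_3(8) > 156.


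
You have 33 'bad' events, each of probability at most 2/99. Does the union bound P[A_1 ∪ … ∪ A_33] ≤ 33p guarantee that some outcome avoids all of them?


Union bound: P[∪_{i=1}^{33} A_i] ≤ Σ_i P[A_i] ≤ 33·p = 33·(2/99) = 2/3.
Numerically: 2/3 ≈ 0.666667.
Is 2/3 < 1? YES.
Since P[∪ A_i] ≤ 2/3 < 1, the complement has P[∩ A_i^c] ≥ 1 − 2/3 = 1/3 > 0, so some outcome avoids every A_i.

33·p = 2/3 ≈ 0.666667; existence CERTIFIED by the union bound.


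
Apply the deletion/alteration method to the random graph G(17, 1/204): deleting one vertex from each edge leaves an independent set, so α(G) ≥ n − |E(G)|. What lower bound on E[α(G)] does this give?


E[|E(G)|] = C(17, 2)·p = 136 · (1/204) = 2/3.
E[α(G)] ≥ n − E[|E(G)|] = 17 − 2/3 = 49/3.
Numerically: ≈ 16.333333.
(This is only a lower bound; the true E[α(G)] may be larger.)

E[α(G)] ≥ 49/3 ≈ 16.333333.


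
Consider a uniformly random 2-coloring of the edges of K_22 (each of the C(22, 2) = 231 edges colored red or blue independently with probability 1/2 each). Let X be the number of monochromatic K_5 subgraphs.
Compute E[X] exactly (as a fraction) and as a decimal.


Let X = Σ_S X_S over the C(22, 5) = 26334 subsets S of size 5, where X_S = 1 if the K_5 on S is monochromatic.
For a fixed S, the K_5 on S has C(5, 2) = 10 edges. P[all 10 edges red] = (1/2)^10, and likewise for blue, so P[monochromatic] = 2·(1/2)^10 = 2^{1 − 10} = 1/512.
By linearity of expectation: E[X] = C(22, 5) · 2^{1 − 10} = 26334 · 1/512 = 13167/256.
Numerically: E[X] ≈ 51.433594.

E[X] = C(22,5)·2^(1−C(5,2)) = 13167/256 ≈ 51.433594.


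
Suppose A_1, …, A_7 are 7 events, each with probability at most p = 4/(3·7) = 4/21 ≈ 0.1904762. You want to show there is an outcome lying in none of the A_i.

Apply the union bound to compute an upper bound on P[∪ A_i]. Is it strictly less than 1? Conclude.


Union bound: P[∪_{i=1}^{7} A_i] ≤ Σ_i P[A_i] ≤ 7·p = 7·(4/21) = 4/3.
Numerically: 4/3 ≈ 1.3333333.
Is 4/3 < 1? NO.
Since the bound 4/3 is ≥ 1, the union bound is uninformative here; it does NOT by itself certify existence.

7·p = 4/3 ≈ 1.3333333; existence NOT certified by the union bound.


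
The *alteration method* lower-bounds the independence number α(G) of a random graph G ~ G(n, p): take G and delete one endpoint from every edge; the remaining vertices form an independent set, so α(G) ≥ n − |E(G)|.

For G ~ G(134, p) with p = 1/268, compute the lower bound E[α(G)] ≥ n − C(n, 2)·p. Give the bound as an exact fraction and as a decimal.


E[|E(G)|] = C(134, 2)·p = 8911 · (1/268) = 133/4.
E[α(G)] ≥ n − E[|E(G)|] = 134 − 133/4 = 403/4.
Numerically: ≈ 100.75000.
(This is only a lower bound; the true E[α(G)] may be larger.)

E[α(G)] ≥ 403/4 ≈ 100.75000.


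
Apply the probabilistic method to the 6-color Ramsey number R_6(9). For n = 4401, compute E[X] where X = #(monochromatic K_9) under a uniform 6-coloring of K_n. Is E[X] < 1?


E[X] = C(4401, 9) · 6^{1 − 36} = 1692951372410676096134752050 · 6^{−35} = 1692951372410676096134752050/1719070799748422591028658176.
As a reduced fraction: E[X] = 282158562068446016022458675/286511799958070431838109696 ≈ 0.9848061.
Is E[X] < 1? YES.
Since E[X] < 1, there exists a 6-coloring of K_{4401} with no monochromatic K_9; hence R_6(9) > 4401.

E[X] = 282158562068446016022458675/286511799958070431838109696 ≈ 0.9848061; E[X] < 1, so R_6(9) > 4401.


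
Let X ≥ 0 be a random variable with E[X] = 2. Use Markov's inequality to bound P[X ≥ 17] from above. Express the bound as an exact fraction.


μ = E[X] = 2, a = 17.
Markov: P[X ≥ 17] ≤ μ/a = (2)/17 = 2/17.
Numerically: ≈ 0.118.
(Since a = 17 > μ = 2.000, the bound 2/17 is < 1 and informative.)

P[X ≥ 17] ≤ 2/17 ≈ 0.118.


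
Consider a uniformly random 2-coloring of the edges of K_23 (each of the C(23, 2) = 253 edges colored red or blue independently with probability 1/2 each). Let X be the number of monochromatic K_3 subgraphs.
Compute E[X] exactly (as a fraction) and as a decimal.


Let X = Σ_S X_S over the C(23, 3) = 1771 subsets S of size 3, where X_S = 1 if the K_3 on S is monochromatic.
For a fixed S, the K_3 on S has C(3, 2) = 3 edges. P[all 3 edges red] = (1/2)^3, and likewise for blue, so P[monochromatic] = 2·(1/2)^3 = 2^{1 − 3} = 1/4.
By linearity of expectation: E[X] = C(23, 3) · 2^{1 − 3} = 1771 · 1/4 = 1771/4.
Numerically: E[X] ≈ 442.75000.

E[X] = C(23,3)·2^(1−C(3,2)) = 1771/4 ≈ 442.75000.


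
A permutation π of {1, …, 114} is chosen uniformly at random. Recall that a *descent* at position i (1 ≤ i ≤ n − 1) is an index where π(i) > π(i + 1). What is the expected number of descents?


Write X = Σ X_I over i = 1, …, 113, with X_I the indicator of one descent.
There are 113 indicators.
For each fixed i, the pair (π(i), π(i+1)) is a uniformly random ordered pair of distinct values from {1, …, 114}; by symmetry P[π(i) > π(i+1)] = 1/2.
By linearity: E[X] = 113 · (1/2) = (114 − 1) · (1/2) = 113/2 ≈ 56.500.

E[X] = 113/2 = 56.500.


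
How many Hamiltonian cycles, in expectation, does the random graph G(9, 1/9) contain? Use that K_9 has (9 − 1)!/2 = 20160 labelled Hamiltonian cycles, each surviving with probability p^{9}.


K_9 has (9 − 1)!/2 = 20160 labelled Hamiltonian cycles.
For each such Hamiltonian cycle H, let X_H = 1 if all 9 edges of H are present in G. Then P[X_H = 1] = p^{9} = (1/9)^{9} = 1/387420489.
By linearity: E[X] = Σ_H E[X_H] = 20160 · p^{9} = 20160 · 1/387420489 = 2240/43046721.
Numerically: E[X] ≈ 5.2036e-05.

E[X] = 20160 · (1/9)^{9} = 2240/43046721 ≈ 5.2036e-05.


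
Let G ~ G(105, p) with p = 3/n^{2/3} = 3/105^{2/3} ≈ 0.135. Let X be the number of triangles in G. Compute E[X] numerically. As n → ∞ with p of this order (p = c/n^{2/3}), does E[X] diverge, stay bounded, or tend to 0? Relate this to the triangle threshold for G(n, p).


Number of potential triangles: C(105, 3) = 187460.
Each occurs with probability p³ ≈ (0.135)³ ≈ 2.44898e-03.
By linearity: E[X] = C(105, 3)·p³ ≈ 187460 · 2.44898e-03 ≈ 459.086.
Since α = 2/3 < 1, p = c/n^{2/3} ≫ 1/n is above the triangle threshold p ~ 1/n. Asymptotically E[X] ~ (c³/6)·n^{3(1−α)} = (3³/6)·n^{1} → ∞; triangles are abundant w.h.p.

E[X] ≈ 459.086; in regime p = Θ(1/n^{2/3}) E[X] diverges (above the triangle threshold p ~ 1/n).


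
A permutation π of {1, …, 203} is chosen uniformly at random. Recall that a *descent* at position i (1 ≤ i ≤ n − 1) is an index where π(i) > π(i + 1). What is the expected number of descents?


Write X = Σ X_I over i = 1, …, 202, with X_I the indicator of one descent.
There are 202 indicators.
For each fixed i, the pair (π(i), π(i+1)) is a uniformly random ordered pair of distinct values from {1, …, 203}; by symmetry P[π(i) > π(i+1)] = 1/2.
By linearity: E[X] = 202 · (1/2) = (203 − 1) · (1/2) = 101 ≈ 101.000.

E[X] = 101 = 101.000.


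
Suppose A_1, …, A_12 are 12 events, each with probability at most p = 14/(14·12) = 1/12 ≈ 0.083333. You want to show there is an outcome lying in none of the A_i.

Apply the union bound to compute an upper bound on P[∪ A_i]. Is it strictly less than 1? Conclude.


Union bound: P[∪_{i=1}^{12} A_i] ≤ Σ_i P[A_i] ≤ 12·p = 12·(1/12) = 1.
Numerically: 1 ≈ 1.000000.
Is 1 < 1? NO.
Since the bound 1 is ≥ 1, the union bound is uninformative here; it does NOT by itself certify existence.

12·p = 1 ≈ 1.000000; existence NOT certified by the union bound.


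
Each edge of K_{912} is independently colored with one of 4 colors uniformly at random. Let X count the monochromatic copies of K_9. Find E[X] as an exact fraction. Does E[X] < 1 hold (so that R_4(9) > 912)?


E[X] = C(912, 9) · 4^{1 − 36} = 1156095740032081475120 · 4^{−35} = 1156095740032081475120/1180591620717411303424.
As a reduced fraction: E[X] = 72255983752005092195/73786976294838206464 ≈ 0.979.
Is E[X] < 1? YES.
Since E[X] < 1, there exists a 4-coloring of K_{912} with no monochromatic K_9; hence R_4(9) > 912.

E[X] = 72255983752005092195/73786976294838206464 ≈ 0.979; E[X] < 1, so R_4(9) > 912.


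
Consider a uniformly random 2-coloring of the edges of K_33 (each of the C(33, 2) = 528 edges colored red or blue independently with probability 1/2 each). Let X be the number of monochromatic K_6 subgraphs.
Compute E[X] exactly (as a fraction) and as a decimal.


Let X = Σ_S X_S over the C(33, 6) = 1107568 subsets S of size 6, where X_S = 1 if the K_6 on S is monochromatic.
For a fixed S, the K_6 on S has C(6, 2) = 15 edges. P[all 15 edges red] = (1/2)^15, and likewise for blue, so P[monochromatic] = 2·(1/2)^15 = 2^{1 − 15} = 1/16384.
Summing: E[X] = C(33, 6) · 2^{1 − 15} = 1107568 · 1/16384 = 69223/1024.
Numerically: E[X] ≈ 67.60059.

E[X] = C(33,6)·2^(1−C(6,2)) = 69223/1024 ≈ 67.60059.


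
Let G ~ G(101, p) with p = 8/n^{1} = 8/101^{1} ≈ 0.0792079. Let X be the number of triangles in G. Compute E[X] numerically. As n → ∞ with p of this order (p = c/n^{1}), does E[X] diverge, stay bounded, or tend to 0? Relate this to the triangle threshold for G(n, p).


Number of potential triangles: C(101, 3) = 166650.
Each occurs with probability p³ ≈ (0.0792079)³ ≈ 4.96942156e-04.
By linearity: E[X] = C(101, 3)·p³ ≈ 166650 · 4.96942156e-04 ≈ 82.815410.
Here α = 1, so p = 8/n is exactly at the triangle threshold p ~ 1/n. Asymptotically E[X] → c³/6 = 8³/6 = 256/3 ≈ 85.333333, a bounded constant. In this regime the triangle count is asymptotically Poisson(c³/6).

E[X] ≈ 82.815410; in regime p = Θ(1/n^{1}) E[X] stays bounded (at the triangle threshold p ~ 1/n).


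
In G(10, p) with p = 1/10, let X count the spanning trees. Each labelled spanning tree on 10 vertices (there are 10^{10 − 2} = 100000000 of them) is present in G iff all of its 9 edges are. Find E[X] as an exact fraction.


K_10 has 10^{10 − 2} = 100000000 labelled spanning trees.
For each such spanning tree H, let X_H = 1 if all 9 edges of H are present in G. Then P[X_H = 1] = p^{9} = (1/10)^{9} = 1/1000000000.
By linearity: E[X] = Σ_H E[X_H] = 100000000 · p^{9} = 100000000 · 1/1000000000 = 1/10.
Numerically: E[X] ≈ 0.1.

E[X] = 100000000 · (1/10)^{9} = 1/10 ≈ 0.1.


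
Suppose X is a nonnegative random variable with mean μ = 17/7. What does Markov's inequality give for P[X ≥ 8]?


μ = E[X] = 17/7, a = 8.
Markov: P[X ≥ 8] ≤ μ/a = (17/7)/8 = 17/56.
Numerically: ≈ 0.30357.
(Since a = 8 > μ = 2.42857, the bound 17/56 is < 1 and informative.)

P[X ≥ 8] ≤ 17/56 ≈ 0.30357.


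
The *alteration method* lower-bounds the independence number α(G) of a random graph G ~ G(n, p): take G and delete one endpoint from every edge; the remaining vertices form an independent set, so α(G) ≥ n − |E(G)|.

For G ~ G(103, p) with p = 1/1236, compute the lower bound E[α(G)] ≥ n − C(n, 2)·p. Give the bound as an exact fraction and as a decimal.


E[|E(G)|] = C(103, 2)·p = 5253 · (1/1236) = 17/4.
E[α(G)] ≥ n − E[|E(G)|] = 103 − 17/4 = 395/4.
Numerically: ≈ 98.750.
(This is only a lower bound; the true E[α(G)] may be larger.)

E[α(G)] ≥ 395/4 ≈ 98.750.


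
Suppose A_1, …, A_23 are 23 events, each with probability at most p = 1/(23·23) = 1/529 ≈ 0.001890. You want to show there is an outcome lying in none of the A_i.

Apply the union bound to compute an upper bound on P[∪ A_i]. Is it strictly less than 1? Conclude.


Union bound: P[∪_{i=1}^{23} A_i] ≤ Σ_i P[A_i] ≤ 23·p = 23·(1/529) = 1/23.
Numerically: 1/23 ≈ 0.043478.
Is 1/23 < 1? YES.
Since P[∪ A_i] ≤ 1/23 < 1, the complement has P[∩ A_i^c] ≥ 1 − 1/23 = 22/23 > 0, so some outcome avoids every A_i.

23·p = 1/23 ≈ 0.043478; existence CERTIFIED by the union bound.


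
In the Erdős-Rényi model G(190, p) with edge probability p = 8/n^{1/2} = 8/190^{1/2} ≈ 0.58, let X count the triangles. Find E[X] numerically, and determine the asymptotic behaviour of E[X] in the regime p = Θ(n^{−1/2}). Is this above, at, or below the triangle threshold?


Number of potential triangles: C(190, 3) = 1125180.
Each occurs with probability p³ ≈ (0.58)³ ≈ 1.95497e-01.
By linearity: E[X] = C(190, 3)·p³ ≈ 1125180 · 1.95497e-01 ≈ 219969.042.
Since α = 1/2 < 1, p = c/n^{1/2} ≫ 1/n is above the triangle threshold p ~ 1/n. Asymptotically E[X] ~ (c³/6)·n^{3(1−α)} = (8³/6)·n^{1.5} → ∞; triangles are abundant w.h.p.

E[X] ≈ 219969.042; in regime p = Θ(1/n^{1/2}) E[X] diverges (above the triangle threshold p ~ 1/n).


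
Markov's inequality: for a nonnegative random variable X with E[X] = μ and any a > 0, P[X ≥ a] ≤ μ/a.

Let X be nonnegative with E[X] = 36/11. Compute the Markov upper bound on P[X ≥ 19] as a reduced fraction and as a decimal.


μ = E[X] = 36/11, a = 19.
Markov: P[X ≥ 19] ≤ μ/a = (36/11)/19 = 36/209.
Numerically: ≈ 0.172249.
(Since a = 19 > μ = 3.272727, the bound 36/209 is < 1 and informative.)

P[X ≥ 19] ≤ 36/209 ≈ 0.172249.


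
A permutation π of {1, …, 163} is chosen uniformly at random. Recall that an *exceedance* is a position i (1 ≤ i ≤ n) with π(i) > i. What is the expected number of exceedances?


Write X = Σ_{i=1}^{163} X_i, where X_i = 1_{π(i) > i}.
For each fixed i, π(i) is uniform over {1, …, 163} (marginal of a uniform permutation), so P[π(i) > i] = (n − i)/n. Summing: Σ_{i=1}^{163} (n − i)/n = (0 + 1 + … + 162)/163 = 163(163 − 1)/(2·163) = (163 − 1)/2.
Hence E[X] = Σ_{i=1}^{163} (163 − i)/163 = 81 ≈ 81.00000.

E[X] = 81 = 81.00000.


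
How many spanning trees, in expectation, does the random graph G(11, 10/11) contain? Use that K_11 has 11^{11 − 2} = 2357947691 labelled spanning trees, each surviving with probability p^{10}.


K_11 has 11^{11 − 2} = 2357947691 labelled spanning trees.
For each such spanning tree H, let X_H = 1 if all 10 edges of H are present in G. Then P[X_H = 1] = p^{10} = (10/11)^{10} = 10000000000/25937424601.
By linearity of expectation: E[X] = Σ_H E[X_H] = 2357947691 · p^{10} = 2357947691 · 10000000000/25937424601 = 10000000000/11.
Numerically: E[X] ≈ 9.09091e+08.

E[X] = 2357947691 · (10/11)^{10} = 10000000000/11 ≈ 9.09091e+08.


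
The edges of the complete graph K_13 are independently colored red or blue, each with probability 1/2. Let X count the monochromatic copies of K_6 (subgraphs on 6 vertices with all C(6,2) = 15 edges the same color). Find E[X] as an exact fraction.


Let X = Σ_S X_S over the C(13, 6) = 1716 subsets S of size 6, where X_S = 1 if the K_6 on S is monochromatic.
For a fixed S, the K_6 on S has C(6, 2) = 15 edges. P[all 15 edges red] = (1/2)^15, and likewise for blue, so P[monochromatic] = 2·(1/2)^15 = 2^{1 − 15} = 1/16384.
By linearity of expectation: E[X] = C(13, 6) · 2^{1 − 15} = 1716 · 1/16384 = 429/4096.
Numerically: E[X] ≈ 0.1047.

E[X] = C(13,6)·2^(1−C(6,2)) = 429/4096 ≈ 0.1047.


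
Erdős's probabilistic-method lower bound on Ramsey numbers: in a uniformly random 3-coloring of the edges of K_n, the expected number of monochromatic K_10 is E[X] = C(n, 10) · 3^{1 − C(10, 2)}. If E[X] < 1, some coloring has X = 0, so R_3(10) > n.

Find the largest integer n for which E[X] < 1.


We need C(n, 10) · 3^{1 − 45} < 1, i.e. C(n, 10) < 3^{45 − 1} = 984770902183611232881.
Check values of n near the boundary:
  n = 571: C(571, 10) = 937951290893172842001; 937951290893172842001 < 984770902183611232881? YES
  n = 572: C(572, 10) = 954640815642161682606; 954640815642161682606 < 984770902183611232881? YES
  n = 573: C(573, 10) = 971597135635805762226; 971597135635805762226 < 984770902183611232881? YES
  n = 574: C(574, 10) = 988824035203816502691; 988824035203816502691 < 984770902183611232881? NO
  n = 575: C(575, 10) = 1006325345561406175305; 1006325345561406175305 < 984770902183611232881? NO
The largest n with C(n, 10) < 984770902183611232881 is n = 573 (where E[X] = 35985079097622435638/36472996377170786403 ≈ 0.9866). Hence R_3(10) > 573, i.e. R_3(10) ≥ 574.

Largest n = 573; hence R_3(10) > 573.


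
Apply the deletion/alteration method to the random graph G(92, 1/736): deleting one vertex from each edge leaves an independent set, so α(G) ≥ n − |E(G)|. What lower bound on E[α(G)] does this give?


E[|E(G)|] = C(92, 2)·p = 4186 · (1/736) = 91/16.
E[α(G)] ≥ n − E[|E(G)|] = 92 − 91/16 = 1381/16.
Numerically: ≈ 86.312500.
(This is only a lower bound; the true E[α(G)] may be larger.)

E[α(G)] ≥ 1381/16 ≈ 86.312500.


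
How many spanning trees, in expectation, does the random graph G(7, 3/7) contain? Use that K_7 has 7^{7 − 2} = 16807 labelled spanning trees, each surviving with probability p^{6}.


K_7 has 7^{7 − 2} = 16807 labelled spanning trees.
For each such spanning tree H, let X_H = 1 if all 6 edges of H are present in G. Then P[X_H = 1] = p^{6} = (3/7)^{6} = 729/117649.
By linearity: E[X] = Σ_H E[X_H] = 16807 · p^{6} = 16807 · 729/117649 = 729/7.
Numerically: E[X] ≈ 104.

E[X] = 16807 · (3/7)^{6} = 729/7 ≈ 104.


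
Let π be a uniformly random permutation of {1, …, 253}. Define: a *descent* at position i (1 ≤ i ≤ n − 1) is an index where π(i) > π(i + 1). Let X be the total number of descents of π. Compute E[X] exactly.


Write X = Σ X_I over i = 1, …, 252, with X_I the indicator of one descent.
There are 252 indicators.
For each fixed i, the pair (π(i), π(i+1)) is a uniformly random ordered pair of distinct values from {1, …, 253}; by symmetry P[π(i) > π(i+1)] = 1/2.
By linearity: E[X] = 252 · (1/2) = (253 − 1) · (1/2) = 126 ≈ 126.000.

E[X] = 126 = 126.000.


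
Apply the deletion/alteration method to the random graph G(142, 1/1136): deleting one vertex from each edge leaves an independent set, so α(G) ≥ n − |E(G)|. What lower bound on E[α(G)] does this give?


E[|E(G)|] = C(142, 2)·p = 10011 · (1/1136) = 141/16.
E[α(G)] ≥ n − E[|E(G)|] = 142 − 141/16 = 2131/16.
Numerically: ≈ 133.18750.
(This is only a lower bound; the true E[α(G)] may be larger.)

E[α(G)] ≥ 2131/16 ≈ 133.18750.


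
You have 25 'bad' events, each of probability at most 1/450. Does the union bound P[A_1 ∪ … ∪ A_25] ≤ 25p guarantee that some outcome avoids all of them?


Union bound: P[∪_{i=1}^{25} A_i] ≤ Σ_i P[A_i] ≤ 25·p = 25·(1/450) = 1/18.
Numerically: 1/18 ≈ 0.05556.
Is 1/18 < 1? YES.
Since P[∪ A_i] ≤ 1/18 < 1, the complement has P[∩ A_i^c] ≥ 1 − 1/18 = 17/18 > 0, so some outcome avoids every A_i.

25·p = 1/18 ≈ 0.05556; existence CERTIFIED by the union bound.


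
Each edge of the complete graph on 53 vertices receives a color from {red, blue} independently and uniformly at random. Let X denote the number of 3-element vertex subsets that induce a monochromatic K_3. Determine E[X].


Let X = Σ_S X_S over the C(53, 3) = 23426 subsets S of size 3, where X_S = 1 if the K_3 on S is monochromatic.
For a fixed S, the K_3 on S has C(3, 2) = 3 edges. P[all 3 edges red] = (1/2)^3, and likewise for blue, so P[monochromatic] = 2·(1/2)^3 = 2^{1 − 3} = 1/4.
By linearity: E[X] = C(53, 3) · 2^{1 − 3} = 23426 · 1/4 = 11713/2.
Numerically: E[X] ≈ 5856.5000.

E[X] = C(53,3)·2^(1−C(3,2)) = 11713/2 ≈ 5856.5000.


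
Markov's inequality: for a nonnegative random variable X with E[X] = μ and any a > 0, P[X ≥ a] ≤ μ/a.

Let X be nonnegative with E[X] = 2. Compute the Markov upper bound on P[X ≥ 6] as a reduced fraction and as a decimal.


μ = E[X] = 2, a = 6.
Markov: P[X ≥ 6] ≤ μ/a = (2)/6 = 1/3.
Numerically: ≈ 0.333.
(Since a = 6 > μ = 2.000, the bound 1/3 is < 1 and informative.)

P[X ≥ 6] ≤ 1/3 ≈ 0.333.


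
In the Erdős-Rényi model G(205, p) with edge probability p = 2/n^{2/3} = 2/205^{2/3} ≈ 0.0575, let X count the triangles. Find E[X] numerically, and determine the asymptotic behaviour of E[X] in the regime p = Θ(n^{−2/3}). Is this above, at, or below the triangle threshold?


Number of potential triangles: C(205, 3) = 1414910.
Each occurs with probability p³ ≈ (0.0575)³ ≈ 1.90363e-04.
By linearity: E[X] = C(205, 3)·p³ ≈ 1414910 · 1.90363e-04 ≈ 269.346.
Since α = 2/3 < 1, p = c/n^{2/3} ≫ 1/n is above the triangle threshold p ~ 1/n. Asymptotically E[X] ~ (c³/6)·n^{3(1−α)} = (2³/6)·n^{1} → ∞; triangles are abundant w.h.p.

E[X] ≈ 269.346; in regime p = Θ(1/n^{2/3}) E[X] diverges (above the triangle threshold p ~ 1/n).


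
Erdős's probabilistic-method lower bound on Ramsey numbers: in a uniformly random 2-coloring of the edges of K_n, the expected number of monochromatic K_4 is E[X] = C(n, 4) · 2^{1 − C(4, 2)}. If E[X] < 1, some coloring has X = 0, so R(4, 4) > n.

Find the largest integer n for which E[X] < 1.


We need C(n, 4) · 2^{1 − 6} < 1, i.e. C(n, 4) < 2^{6 − 1} = 32.
Check values of n near the boundary:
  n = 5: C(5, 4) = 5; 5 < 32? YES
  n = 6: C(6, 4) = 15; 15 < 32? YES
  n = 7: C(7, 4) = 35; 35 < 32? NO
  n = 8: C(8, 4) = 70; 70 < 32? NO
The largest n with C(n, 4) < 32 is n = 6 (where E[X] = 15/32 ≈ 0.4687500). Hence R(4, 4) > 6, i.e. R(4, 4) ≥ 7.

Largest n = 6; hence R(4, 4) > 6.


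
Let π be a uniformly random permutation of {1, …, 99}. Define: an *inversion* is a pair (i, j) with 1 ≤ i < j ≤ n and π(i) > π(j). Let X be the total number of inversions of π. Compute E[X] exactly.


Write X = Σ X_I over the C(99, 2) = 4851 pairs i < j, with X_I the indicator of one inversion.
There are 4851 indicators.
For each fixed pair i < j, the values π(i) and π(j) are two distinct elements of {1, …, 99} in uniformly random order; by symmetry P[π(i) > π(j)] = 1/2.
By linearity: E[X] = 4851 · (1/2) = C(99, 2) · (1/2) = 4851/2 = 4851/2 ≈ 2425.5000.

E[X] = 4851/2 = 2425.5000.


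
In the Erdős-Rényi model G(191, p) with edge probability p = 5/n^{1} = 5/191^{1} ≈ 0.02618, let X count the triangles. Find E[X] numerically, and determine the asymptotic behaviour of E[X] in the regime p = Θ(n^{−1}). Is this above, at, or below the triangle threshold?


Number of potential triangles: C(191, 3) = 1143135.
Each occurs with probability p³ ≈ (0.02618)³ ≈ 1.793948e-05.
By linearity: E[X] = C(191, 3)·p³ ≈ 1143135 · 1.793948e-05 ≈ 20.5073.
Here α = 1, so p = 5/n is exactly at the triangle threshold p ~ 1/n. Asymptotically E[X] → c³/6 = 5³/6 = 125/6 ≈ 20.8333, a bounded constant. In this regime the triangle count is asymptotically Poisson(c³/6).

E[X] ≈ 20.5073; in regime p = Θ(1/n^{1}) E[X] stays bounded (at the triangle threshold p ~ 1/n).


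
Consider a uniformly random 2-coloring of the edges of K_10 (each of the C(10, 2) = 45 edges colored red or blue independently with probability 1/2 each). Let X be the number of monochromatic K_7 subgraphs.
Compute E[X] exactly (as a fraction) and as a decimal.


Let X = Σ_S X_S over the C(10, 7) = 120 subsets S of size 7, where X_S = 1 if the K_7 on S is monochromatic.
For a fixed S, the K_7 on S has C(7, 2) = 21 edges. P[all 21 edges red] = (1/2)^21, and likewise for blue, so P[monochromatic] = 2·(1/2)^21 = 2^{1 − 21} = 1/1048576.
Summing: E[X] = C(10, 7) · 2^{1 − 21} = 120 · 1/1048576 = 15/131072.
Numerically: E[X] ≈ 0.000114.

E[X] = C(10,7)·2^(1−C(7,2)) = 15/131072 ≈ 0.000114.


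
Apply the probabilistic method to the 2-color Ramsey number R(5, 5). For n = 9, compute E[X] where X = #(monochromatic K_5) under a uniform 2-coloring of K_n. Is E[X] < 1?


E[X] = C(9, 5) · 2^{1 − 10} = 126 · 2^{−9} = 126/512.
As a reduced fraction: E[X] = 63/256 ≈ 0.246.
Is E[X] < 1? YES.
Since E[X] < 1, there exists a 2-coloring of K_{9} with no monochromatic K_5; hence R(5, 5) > 9.

E[X] = 63/256 ≈ 0.246; E[X] < 1, so R(5, 5) > 9.


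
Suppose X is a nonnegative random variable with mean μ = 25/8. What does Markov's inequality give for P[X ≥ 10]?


μ = E[X] = 25/8, a = 10.
Markov: P[X ≥ 10] ≤ μ/a = (25/8)/10 = 5/16.
Numerically: ≈ 0.312500.
(Since a = 10 > μ = 3.125000, the bound 5/16 is < 1 and informative.)

P[X ≥ 10] ≤ 5/16 ≈ 0.312500.


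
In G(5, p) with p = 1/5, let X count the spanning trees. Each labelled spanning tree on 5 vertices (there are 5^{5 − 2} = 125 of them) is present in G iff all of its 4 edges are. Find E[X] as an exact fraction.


K_5 has 5^{5 − 2} = 125 labelled spanning trees.
For each such spanning tree H, let X_H = 1 if all 4 edges of H are present in G. Then P[X_H = 1] = p^{4} = (1/5)^{4} = 1/625.
By linearity of expectation: E[X] = Σ_H E[X_H] = 125 · p^{4} = 125 · 1/625 = 1/5.
Numerically: E[X] ≈ 0.2.

E[X] = 125 · (1/5)^{4} = 1/5 ≈ 0.2.


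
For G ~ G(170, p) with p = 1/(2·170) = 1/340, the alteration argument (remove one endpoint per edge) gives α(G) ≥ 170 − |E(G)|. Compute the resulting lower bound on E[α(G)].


E[|E(G)|] = C(170, 2)·p = 14365 · (1/340) = 169/4.
E[α(G)] ≥ n − E[|E(G)|] = 170 − 169/4 = 511/4.
Numerically: ≈ 127.7500.
(This is only a lower bound; the true E[α(G)] may be larger.)

E[α(G)] ≥ 511/4 ≈ 127.7500.


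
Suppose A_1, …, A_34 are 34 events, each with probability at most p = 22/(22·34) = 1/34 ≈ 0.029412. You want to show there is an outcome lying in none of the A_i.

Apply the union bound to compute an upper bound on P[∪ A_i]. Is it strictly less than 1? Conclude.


Union bound: P[∪_{i=1}^{34} A_i] ≤ Σ_i P[A_i] ≤ 34·p = 34·(1/34) = 1.
Numerically: 1 ≈ 1.000000.
Is 1 < 1? NO.
Since the bound 1 is ≥ 1, the union bound is uninformative here; it does NOT by itself certify existence.

34·p = 1 ≈ 1.000000; existence NOT certified by the union bound.


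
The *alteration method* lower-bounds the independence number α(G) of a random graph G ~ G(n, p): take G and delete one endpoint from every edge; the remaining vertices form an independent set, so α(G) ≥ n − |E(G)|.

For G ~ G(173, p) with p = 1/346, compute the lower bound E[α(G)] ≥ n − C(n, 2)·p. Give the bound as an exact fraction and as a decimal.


E[|E(G)|] = C(173, 2)·p = 14878 · (1/346) = 43.
E[α(G)] ≥ n − E[|E(G)|] = 173 − 43 = 130.
Numerically: ≈ 130.00000.
(This is only a lower bound; the true E[α(G)] may be larger.)

E[α(G)] ≥ 130 ≈ 130.00000.


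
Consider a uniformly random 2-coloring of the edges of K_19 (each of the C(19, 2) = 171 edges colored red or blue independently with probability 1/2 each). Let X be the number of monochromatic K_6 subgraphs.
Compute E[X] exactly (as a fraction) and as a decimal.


Let X = Σ_S X_S over the C(19, 6) = 27132 subsets S of size 6, where X_S = 1 if the K_6 on S is monochromatic.
For a fixed S, the K_6 on S has C(6, 2) = 15 edges. P[all 15 edges red] = (1/2)^15, and likewise for blue, so P[monochromatic] = 2·(1/2)^15 = 2^{1 − 15} = 1/16384.
Summing: E[X] = C(19, 6) · 2^{1 − 15} = 27132 · 1/16384 = 6783/4096.
Numerically: E[X] ≈ 1.656.

E[X] = C(19,6)·2^(1−C(6,2)) = 6783/4096 ≈ 1.656.


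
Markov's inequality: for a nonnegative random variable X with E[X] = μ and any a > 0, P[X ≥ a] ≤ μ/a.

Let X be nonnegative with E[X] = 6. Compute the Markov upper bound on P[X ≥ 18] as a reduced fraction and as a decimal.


μ = E[X] = 6, a = 18.
Markov: P[X ≥ 18] ≤ μ/a = (6)/18 = 1/3.
Numerically: ≈ 0.333.
(Since a = 18 > μ = 6.000, the bound 1/3 is < 1 and informative.)

P[X ≥ 18] ≤ 1/3 ≈ 0.333.


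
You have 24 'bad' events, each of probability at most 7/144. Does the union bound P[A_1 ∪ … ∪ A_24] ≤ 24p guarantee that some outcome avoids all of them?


Union bound: P[∪_{i=1}^{24} A_i] ≤ Σ_i P[A_i] ≤ 24·p = 24·(7/144) = 7/6.
Numerically: 7/6 ≈ 1.1666667.
Is 7/6 < 1? NO.
Since the bound 7/6 is ≥ 1, the union bound is uninformative here; it does NOT by itself certify existence.

24·p = 7/6 ≈ 1.1666667; existence NOT certified by the union bound.


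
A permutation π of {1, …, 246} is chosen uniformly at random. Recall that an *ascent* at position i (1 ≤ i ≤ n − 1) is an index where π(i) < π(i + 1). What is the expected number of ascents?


Write X = Σ X_I over i = 1, …, 245, with X_I the indicator of one ascent.
There are 245 indicators.
For each fixed i, the pair (π(i), π(i+1)) is a uniformly random ordered pair of distinct values from {1, …, 246}; by symmetry P[π(i) < π(i+1)] = 1/2.
By linearity: E[X] = 245 · (1/2) = (246 − 1) · (1/2) = 245/2 ≈ 122.5000.

E[X] = 245/2 = 122.5000.


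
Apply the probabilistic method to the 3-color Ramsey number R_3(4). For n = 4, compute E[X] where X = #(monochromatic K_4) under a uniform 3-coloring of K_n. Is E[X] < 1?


E[X] = C(4, 4) · 3^{1 − 6} = 1 · 3^{−5} = 1/243.
As a reduced fraction: E[X] = 1/243 ≈ 0.0041152.
Is E[X] < 1? YES.
Since E[X] < 1, there exists a 3-coloring of K_{4} with no monochromatic K_4; hence R_3(4) > 4.

E[X] = 1/243 ≈ 0.0041152; E[X] < 1, so R_3(4) > 4.


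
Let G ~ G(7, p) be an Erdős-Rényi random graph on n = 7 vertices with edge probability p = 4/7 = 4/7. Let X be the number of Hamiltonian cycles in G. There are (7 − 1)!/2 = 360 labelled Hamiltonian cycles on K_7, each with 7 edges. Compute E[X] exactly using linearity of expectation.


K_7 has (7 − 1)!/2 = 360 labelled Hamiltonian cycles.
For each such Hamiltonian cycle H, let X_H = 1 if all 7 edges of H are present in G. Then P[X_H = 1] = p^{7} = (4/7)^{7} = 16384/823543.
By linearity of expectation: E[X] = Σ_H E[X_H] = 360 · p^{7} = 360 · 16384/823543 = 5898240/823543.
Numerically: E[X] ≈ 7.162.

E[X] = 360 · (4/7)^{7} = 5898240/823543 ≈ 7.162.


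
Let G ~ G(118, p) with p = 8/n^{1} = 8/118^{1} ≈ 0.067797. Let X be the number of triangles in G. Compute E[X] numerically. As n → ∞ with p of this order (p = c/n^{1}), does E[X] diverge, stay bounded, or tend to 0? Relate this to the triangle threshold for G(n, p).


Number of potential triangles: C(118, 3) = 266916.
Each occurs with probability p³ ≈ (0.067797)³ ≈ 3.1161901e-04.
By linearity: E[X] = C(118, 3)·p³ ≈ 266916 · 3.1161901e-04 ≈ 83.17610.
Here α = 1, so p = 8/n is exactly at the triangle threshold p ~ 1/n. Asymptotically E[X] → c³/6 = 8³/6 = 256/3 ≈ 85.33333, a bounded constant. In this regime the triangle count is asymptotically Poisson(c³/6).

E[X] ≈ 83.17610; in regime p = Θ(1/n^{1}) E[X] stays bounded (at the triangle threshold p ~ 1/n).


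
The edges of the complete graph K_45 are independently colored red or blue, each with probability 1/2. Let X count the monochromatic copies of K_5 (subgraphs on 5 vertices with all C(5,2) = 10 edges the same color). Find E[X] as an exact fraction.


Let X = Σ_S X_S over the C(45, 5) = 1221759 subsets S of size 5, where X_S = 1 if the K_5 on S is monochromatic.
For a fixed S, the K_5 on S has C(5, 2) = 10 edges. P[all 10 edges red] = (1/2)^10, and likewise for blue, so P[monochromatic] = 2·(1/2)^10 = 2^{1 − 10} = 1/512.
Summing: E[X] = C(45, 5) · 2^{1 − 10} = 1221759 · 1/512 = 1221759/512.
Numerically: E[X] ≈ 2386.248047.

E[X] = C(45,5)·2^(1−C(5,2)) = 1221759/512 ≈ 2386.248047.


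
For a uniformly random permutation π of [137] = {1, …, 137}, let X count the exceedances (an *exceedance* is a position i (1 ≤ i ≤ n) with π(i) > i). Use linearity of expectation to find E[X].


Write X = Σ_{i=1}^{137} X_i, where X_i = 1_{π(i) > i}.
For each fixed i, π(i) is uniform over {1, …, 137} (marginal of a uniform permutation), so P[π(i) > i] = (n − i)/n. Summing: Σ_{i=1}^{137} (n − i)/n = (0 + 1 + … + 136)/137 = 137(137 − 1)/(2·137) = (137 − 1)/2.
Hence E[X] = Σ_{i=1}^{137} (137 − i)/137 = 68 ≈ 68.000.

E[X] = 68 = 68.000.


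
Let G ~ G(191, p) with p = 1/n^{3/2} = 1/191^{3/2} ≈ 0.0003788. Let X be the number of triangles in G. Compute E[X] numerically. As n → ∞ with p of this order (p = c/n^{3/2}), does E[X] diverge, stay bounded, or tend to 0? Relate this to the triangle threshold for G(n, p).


Number of potential triangles: C(191, 3) = 1143135.
Each occurs with probability p³ ≈ (0.0003788)³ ≈ 5.436881e-11.
By linearity: E[X] = C(191, 3)·p³ ≈ 1143135 · 5.436881e-11 ≈ 0.0001.
Since α = 3/2 > 1, p = c/n^{3/2} = o(1/n) is below the triangle threshold p ~ 1/n. Asymptotically E[X] ~ (c³/6)·n^{3(1−α)} = (1³/6)·n^{-1.5} → 0, so by Markov's inequality G has no triangles w.h.p.

E[X] ≈ 0.0001; in regime p = Θ(1/n^{3/2}) E[X] tends to 0 (below the triangle threshold p ~ 1/n).


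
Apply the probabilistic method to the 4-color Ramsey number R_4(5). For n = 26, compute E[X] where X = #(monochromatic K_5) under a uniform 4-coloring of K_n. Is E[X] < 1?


E[X] = C(26, 5) · 4^{1 − 10} = 65780 · 4^{−9} = 65780/262144.
As a reduced fraction: E[X] = 16445/65536 ≈ 0.2509308.
Is E[X] < 1? YES.
Since E[X] < 1, there exists a 4-coloring of K_{26} with no monochromatic K_5; hence R_4(5) > 26.

E[X] = 16445/65536 ≈ 0.2509308; E[X] < 1, so R_4(5) > 26.


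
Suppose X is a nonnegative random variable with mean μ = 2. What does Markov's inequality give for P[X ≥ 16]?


μ = E[X] = 2, a = 16.
Markov: P[X ≥ 16] ≤ μ/a = (2)/16 = 1/8.
Numerically: ≈ 0.125000.
(Since a = 16 > μ = 2.000000, the bound 1/8 is < 1 and informative.)

P[X ≥ 16] ≤ 1/8 ≈ 0.125000.
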